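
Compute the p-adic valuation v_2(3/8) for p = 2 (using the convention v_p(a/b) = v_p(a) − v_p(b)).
v_2(3/8) = -3

Factor powers of 2 from the numerator and denominator of the reduced fraction: 3 = 2^0 · 3 and 8 = 2^3 · 1. Apply v_p(a/b) = v_p(a) − v_p(b): v_2(3/8) = 0 − 3 = -3.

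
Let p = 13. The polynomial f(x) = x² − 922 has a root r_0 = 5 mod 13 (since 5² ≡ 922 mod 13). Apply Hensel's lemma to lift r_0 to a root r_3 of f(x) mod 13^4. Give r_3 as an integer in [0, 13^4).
r_3 = 20155 (mod 28561)

Hensel's recurrence: r_{i+1} = r_i − f(r_i)·(f′(r_i))^{-1} mod 13^{i+2}, with f′(x) = 2x. Iterate:
  r_0 = 5 (mod 13)
  r_1 = 44 (mod 169)
  r_2 = 382 (mod 2197)
  r_3 = 20155 (mod 28561)
Final: r_3 = 20155, and one checks f(r_3) ≡ 0 mod 13^4.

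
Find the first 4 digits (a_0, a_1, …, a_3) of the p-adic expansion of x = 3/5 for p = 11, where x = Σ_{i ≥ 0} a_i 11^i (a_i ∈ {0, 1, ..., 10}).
(a_0, …, a_3) = (5, 4, 4, 4)

v_11(3/5) = 0 (numerator and denominator both coprime to 11), so x ∈ ℤ_11^×. Compute digits iteratively via a_i = x_i mod 11, x_{i+1} = (x_i − a_i)/11, with x_0 = x:
  x_0 = 3/5;  a_0 = 5;  x_1 = (x_0 − 5)/11 = -2/5
  x_1 = -2/5;  a_1 = 4;  x_2 = (x_1 − 4)/11 = -2/5
  x_2 = -2/5;  a_2 = 4;  x_3 = (x_2 − 4)/11 = -2/5
  x_3 = -2/5;  a_3 = 4;  x_4 = (x_3 − 4)/11 = -2/5
Digits: (5, 4, 4, 4).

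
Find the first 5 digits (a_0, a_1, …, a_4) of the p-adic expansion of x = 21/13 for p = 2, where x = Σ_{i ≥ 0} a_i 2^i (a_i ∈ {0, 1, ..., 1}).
(a_0, …, a_4) = (1, 0, 0, 1, 0)

v_2(21/13) = 0 (numerator and denominator both coprime to 2), so x ∈ ℤ_2^×. Compute digits iteratively via a_i = x_i mod 2, x_{i+1} = (x_i − a_i)/2, with x_0 = x:
  x_0 = 21/13;  a_0 = 1;  x_1 = (x_0 − 1)/2 = 4/13
  x_1 = 4/13;  a_1 = 0;  x_2 = (x_1 − 0)/2 = 2/13
  x_2 = 2/13;  a_2 = 0;  x_3 = (x_2 − 0)/2 = 1/13
  x_3 = 1/13;  a_3 = 1;  x_4 = (x_3 − 1)/2 = -6/13
  x_4 = -6/13;  a_4 = 0;  x_5 = (x_4 − 0)/2 = -3/13
Digits: (1, 0, 0, 1, 0).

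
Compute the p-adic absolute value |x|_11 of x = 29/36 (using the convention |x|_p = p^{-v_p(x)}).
|29/36|_11 = 1

Step 1 — compute v_11(x) by factoring powers of 11 out of the numerator and denominator: v_11(29/36) = 0. Step 2 — apply |x|_p = p^{-v_p(x)} = 11^{0} = 1.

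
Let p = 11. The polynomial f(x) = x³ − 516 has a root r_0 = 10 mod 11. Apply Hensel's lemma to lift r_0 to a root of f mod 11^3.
r_2 = 736 (mod 1331)

Hensel: r_{i+1} = r_i − f(r_i)/f′(r_i) mod 11^{i+2}, where f′(x) = 3x². Iterate:
  r_0 = 10 (mod 11)
  r_1 = 10 (mod 121)
  r_2 = 736 (mod 1331)
Final: r = 736 with f(r) ≡ 0 mod 11^3.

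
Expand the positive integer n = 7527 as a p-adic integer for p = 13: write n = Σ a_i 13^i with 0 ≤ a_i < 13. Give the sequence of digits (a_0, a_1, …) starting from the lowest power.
(a_0, a_1, …) = (0, 7, 5, 3)

Repeated division by 13 gives the digits low-to-high: 7527 = 7·13^1 + 5·13^2 + 3·13^3. Digit sequence: (0, 7, 5, 3).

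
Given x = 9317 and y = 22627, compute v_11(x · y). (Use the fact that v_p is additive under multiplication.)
v_11(210815759) = 6

v_p(x) = 3 (factor: 9317 = 11^3 · 7); v_p(y) = 3 (factor: 22627 = 11^3 · 17). Additivity: v_p(xy) = v_p(x) + v_p(y) = 3 + 3 = 6. (Direct check: xy = 210815759 = 11^6 · (119).)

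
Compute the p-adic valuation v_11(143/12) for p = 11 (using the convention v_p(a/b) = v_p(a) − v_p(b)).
v_11(143/12) = 1

Factor powers of 11 from the numerator and denominator of the reduced fraction: 143 = 11^1 · 13 and 12 = 11^0 · 12. Apply v_p(a/b) = v_p(a) − v_p(b): v_11(143/12) = 1 − 0 = 1.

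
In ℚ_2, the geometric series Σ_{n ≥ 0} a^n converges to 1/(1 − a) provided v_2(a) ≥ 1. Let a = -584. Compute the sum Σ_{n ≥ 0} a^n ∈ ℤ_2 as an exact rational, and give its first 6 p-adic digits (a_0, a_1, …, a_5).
Σ a^n = 1/(1 − a) = 1/585;  first 6 digits = (1, 0, 0, 1, 1, 1)

v_2(a) = 3 ≥ 1, so the series converges in ℤ_2 to 1/(1 − a) = 1/(1 − (-584)) = 1/585. Expand this rational in ℤ_2: compute digits iteratively via d_i = x_i mod 2, x_{i+1} = (x_i − d_i)/2. The first 6 digits are (1, 0, 0, 1, 1, 1).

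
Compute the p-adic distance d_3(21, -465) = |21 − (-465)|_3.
d_3(21, -465) = 1/243

Step 1 — x − y = 21 − (-465) = 486. Step 2 — v_3(486) = 5 (factor: 486 = (3^5 · 2); the sign does not affect v_p). Step 3 — |x − y|_3 = 3^{-5} = 1/243.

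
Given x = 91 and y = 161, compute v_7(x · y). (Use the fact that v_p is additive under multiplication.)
v_7(14651) = 2

v_p(x) = 1 (factor: 91 = 7^1 · 13); v_p(y) = 1 (factor: 161 = 7^1 · 23). Additivity: v_p(xy) = v_p(x) + v_p(y) = 1 + 1 = 2. (Direct check: xy = 14651 = 7^2 · (299).)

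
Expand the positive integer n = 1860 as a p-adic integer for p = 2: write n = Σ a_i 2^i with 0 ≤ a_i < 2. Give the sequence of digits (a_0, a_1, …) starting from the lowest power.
(a_0, a_1, …) = (0, 0, 1, 0, 0, 0, 1, 0, 1, 1, 1)

Repeated division by 2 gives the digits low-to-high: 1860 = 1·2^2 + 1·2^6 + 1·2^8 + 1·2^9 + 1·2^10. Digit sequence: (0, 0, 1, 0, 0, 0, 1, 0, 1, 1, 1).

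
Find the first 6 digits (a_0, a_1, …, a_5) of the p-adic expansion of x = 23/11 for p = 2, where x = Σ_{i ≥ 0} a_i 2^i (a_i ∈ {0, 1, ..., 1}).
(a_0, …, a_5) = (1, 0, 1, 0, 0, 1)

v_2(23/11) = 0 (numerator and denominator both coprime to 2), so x ∈ ℤ_2^×. Compute digits iteratively via a_i = x_i mod 2, x_{i+1} = (x_i − a_i)/2, with x_0 = x:
  x_0 = 23/11;  a_0 = 1;  x_1 = (x_0 − 1)/2 = 6/11
  x_1 = 6/11;  a_1 = 0;  x_2 = (x_1 − 0)/2 = 3/11
  x_2 = 3/11;  a_2 = 1;  x_3 = (x_2 − 1)/2 = -4/11
  x_3 = -4/11;  a_3 = 0;  x_4 = (x_3 − 0)/2 = -2/11
  x_4 = -2/11;  a_4 = 0;  x_5 = (x_4 − 0)/2 = -1/11
  x_5 = -1/11;  a_5 = 1;  x_6 = (x_5 − 1)/2 = -6/11
Digits: (1, 0, 1, 0, 0, 1).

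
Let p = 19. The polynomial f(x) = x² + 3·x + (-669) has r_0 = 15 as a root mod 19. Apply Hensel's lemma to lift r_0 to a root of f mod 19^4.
r_3 = 70619 (mod 130321)

Hensel: r_{i+1} = r_i − f(r_i)·(f′(r_i))^{-1} mod 19^{i+2}, f′(x) = 2x + 3. Iterate:
  r_0 = 15 (mod 19)
  r_1 = 224 (mod 361)
  r_2 = 2029 (mod 6859)
  r_3 = 70619 (mod 130321)
Final: r = 70619 satisfies f(r) ≡ 0 mod 19^4.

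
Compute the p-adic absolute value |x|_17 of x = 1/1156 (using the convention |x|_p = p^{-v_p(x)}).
|1/1156|_17 = 289

Step 1 — compute v_17(x) by factoring powers of 17 out of the numerator and denominator: v_17(1/1156) = -2. Step 2 — apply |x|_p = p^{-v_p(x)} = 17^{2} = 289.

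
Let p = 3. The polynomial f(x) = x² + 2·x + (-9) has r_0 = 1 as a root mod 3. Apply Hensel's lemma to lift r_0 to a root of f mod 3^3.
r_2 = 7 (mod 27)

Hensel: r_{i+1} = r_i − f(r_i)·(f′(r_i))^{-1} mod 3^{i+2}, f′(x) = 2x + 2. Iterate:
  r_0 = 1 (mod 3)
  r_1 = 7 (mod 9)
  r_2 = 7 (mod 27)
Final: r = 7 satisfies f(r) ≡ 0 mod 3^3.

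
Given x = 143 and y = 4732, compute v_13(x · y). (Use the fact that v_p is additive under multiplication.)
v_13(676676) = 3

v_p(x) = 1 (factor: 143 = 13^1 · 11); v_p(y) = 2 (factor: 4732 = 13^2 · 28). Additivity: v_p(xy) = v_p(x) + v_p(y) = 1 + 2 = 3. (Direct check: xy = 676676 = 13^3 · (308).)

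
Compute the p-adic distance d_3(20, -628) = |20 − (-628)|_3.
d_3(20, -628) = 1/81

Step 1 — x − y = 20 − (-628) = 648. Step 2 — v_3(648) = 4 (factor: 648 = (3^4 · 8); the sign does not affect v_p). Step 3 — |x − y|_3 = 3^{-4} = 1/81.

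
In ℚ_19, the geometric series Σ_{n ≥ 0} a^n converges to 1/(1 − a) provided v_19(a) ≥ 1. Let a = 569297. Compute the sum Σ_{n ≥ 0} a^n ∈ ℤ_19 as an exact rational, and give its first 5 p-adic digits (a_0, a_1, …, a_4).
Σ a^n = 1/(1 − a) = -1/569296;  first 5 digits = (1, 0, 0, 7, 4)

v_19(a) = 3 ≥ 1, so the series converges in ℤ_19 to 1/(1 − a) = 1/(1 − 569297) = -1/569296. Expand this rational in ℤ_19: compute digits iteratively via d_i = x_i mod 19, x_{i+1} = (x_i − d_i)/19. The first 5 digits are (1, 0, 0, 7, 4).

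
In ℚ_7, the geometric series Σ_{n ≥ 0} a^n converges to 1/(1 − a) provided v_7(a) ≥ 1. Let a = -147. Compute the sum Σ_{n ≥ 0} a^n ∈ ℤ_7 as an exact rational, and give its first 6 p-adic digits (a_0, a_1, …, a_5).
Σ a^n = 1/(1 − a) = 1/148;  first 6 digits = (1, 0, 4, 6, 1, 1)

v_7(a) = 2 ≥ 1, so the series converges in ℤ_7 to 1/(1 − a) = 1/(1 − (-147)) = 1/148. Expand this rational in ℤ_7: compute digits iteratively via d_i = x_i mod 7, x_{i+1} = (x_i − d_i)/7. The first 6 digits are (1, 0, 4, 6, 1, 1).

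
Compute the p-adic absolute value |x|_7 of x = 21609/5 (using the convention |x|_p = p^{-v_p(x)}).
|21609/5|_7 = 1/2401

Step 1 — compute v_7(x) by factoring powers of 7 out of the numerator and denominator: v_7(21609/5) = 4. Step 2 — apply |x|_p = p^{-v_p(x)} = 7^{-4} = 1/2401.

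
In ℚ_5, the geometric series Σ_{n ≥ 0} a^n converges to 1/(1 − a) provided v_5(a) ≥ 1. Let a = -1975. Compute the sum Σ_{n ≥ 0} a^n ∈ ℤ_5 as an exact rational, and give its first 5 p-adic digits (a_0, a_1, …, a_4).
Σ a^n = 1/(1 − a) = 1/1976;  first 5 digits = (1, 0, 1, 4, 2)

v_5(a) = 2 ≥ 1, so the series converges in ℤ_5 to 1/(1 − a) = 1/(1 − (-1975)) = 1/1976. Expand this rational in ℤ_5: compute digits iteratively via d_i = x_i mod 5, x_{i+1} = (x_i − d_i)/5. The first 5 digits are (1, 0, 1, 4, 2).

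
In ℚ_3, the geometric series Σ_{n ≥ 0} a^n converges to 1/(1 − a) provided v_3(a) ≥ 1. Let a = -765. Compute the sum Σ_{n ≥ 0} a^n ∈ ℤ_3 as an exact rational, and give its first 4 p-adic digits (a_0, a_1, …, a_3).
Σ a^n = 1/(1 − a) = 1/766;  first 4 digits = (1, 0, 2, 1)

v_3(a) = 2 ≥ 1, so the series converges in ℤ_3 to 1/(1 − a) = 1/(1 − (-765)) = 1/766. Expand this rational in ℤ_3: compute digits iteratively via d_i = x_i mod 3, x_{i+1} = (x_i − d_i)/3. The first 4 digits are (1, 0, 2, 1).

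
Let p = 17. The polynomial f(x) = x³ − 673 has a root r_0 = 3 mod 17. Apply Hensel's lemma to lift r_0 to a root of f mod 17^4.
r_3 = 82317 (mod 83521)

Hensel: r_{i+1} = r_i − f(r_i)/f′(r_i) mod 17^{i+2}, where f′(x) = 3x². Iterate:
  r_0 = 3 (mod 17)
  r_1 = 241 (mod 289)
  r_2 = 3709 (mod 4913)
  r_3 = 82317 (mod 83521)
Final: r = 82317 with f(r) ≡ 0 mod 17^4.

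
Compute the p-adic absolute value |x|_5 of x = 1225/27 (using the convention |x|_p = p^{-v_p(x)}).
|1225/27|_5 = 1/25

Step 1 — compute v_5(x) by factoring powers of 5 out of the numerator and denominator: v_5(1225/27) = 2. Step 2 — apply |x|_p = p^{-v_p(x)} = 5^{-2} = 1/25.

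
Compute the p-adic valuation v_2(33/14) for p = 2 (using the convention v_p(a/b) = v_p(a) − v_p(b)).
v_2(33/14) = -1

Factor powers of 2 from the numerator and denominator of the reduced fraction: 33 = 2^0 · 33 and 14 = 2^1 · 7. Apply v_p(a/b) = v_p(a) − v_p(b): v_2(33/14) = 0 − 1 = -1.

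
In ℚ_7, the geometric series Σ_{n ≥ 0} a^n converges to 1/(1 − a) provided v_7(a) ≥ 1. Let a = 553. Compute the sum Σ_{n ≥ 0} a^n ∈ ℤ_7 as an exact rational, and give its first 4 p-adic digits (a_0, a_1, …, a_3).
Σ a^n = 1/(1 − a) = -1/552;  first 4 digits = (1, 2, 1, 5)

v_7(a) = 1 ≥ 1, so the series converges in ℤ_7 to 1/(1 − a) = 1/(1 − 553) = -1/552. Expand this rational in ℤ_7: compute digits iteratively via d_i = x_i mod 7, x_{i+1} = (x_i − d_i)/7. The first 4 digits are (1, 2, 1, 5).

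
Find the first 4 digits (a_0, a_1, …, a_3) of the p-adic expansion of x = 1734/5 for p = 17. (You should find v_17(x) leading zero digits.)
(a_0, …, a_3) = (0, 0, 8, 3)

v_17(1734/5) = 2, so a_0 = ... = a_1 = 0. Factor out: x = 17^2 · u with u = 6/5 a unit in ℤ_17. Expand u iteratively via a_{v+i} = u_i mod 17, u_{i+1} = (u_i − a_{v+i})/17:
  u_0 = 6/5;  a_2 = 8;  u_1 = (u_0 − 8)/17 = -2/5
  u_1 = -2/5;  a_3 = 3;  u_2 = (u_1 − 3)/17 = -1/5
Digits: (0, 0, 8, 3).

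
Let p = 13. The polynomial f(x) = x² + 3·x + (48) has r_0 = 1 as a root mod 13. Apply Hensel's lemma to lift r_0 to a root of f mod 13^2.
r_1 = 92 (mod 169)

Hensel: r_{i+1} = r_i − f(r_i)·(f′(r_i))^{-1} mod 13^{i+2}, f′(x) = 2x + 3. Iterate:
  r_0 = 1 (mod 13)
  r_1 = 92 (mod 169)
Final: r = 92 satisfies f(r) ≡ 0 mod 13^2.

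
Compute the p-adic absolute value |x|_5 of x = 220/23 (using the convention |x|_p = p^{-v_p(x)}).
|220/23|_5 = 1/5

Step 1 — compute v_5(x) by factoring powers of 5 out of the numerator and denominator: v_5(220/23) = 1. Step 2 — apply |x|_p = p^{-v_p(x)} = 5^{-1} = 1/5.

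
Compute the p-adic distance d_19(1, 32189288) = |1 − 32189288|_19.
d_19(1, 32189288) = 1/2476099

Step 1 — x − y = 1 − 32189288 = -32189287. Step 2 — v_19(-32189287) = 5 (factor: -32189287 = −(19^5 · 13); the sign does not affect v_p). Step 3 — |x − y|_19 = 19^{-5} = 1/2476099.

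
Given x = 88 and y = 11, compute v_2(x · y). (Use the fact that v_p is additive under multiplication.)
v_2(968) = 3

v_p(x) = 3 (factor: 88 = 2^3 · 11); v_p(y) = 0 (factor: 11 = 2^0 · 11). Additivity: v_p(xy) = v_p(x) + v_p(y) = 3 + 0 = 3. (Direct check: xy = 968 = 2^3 · (121).)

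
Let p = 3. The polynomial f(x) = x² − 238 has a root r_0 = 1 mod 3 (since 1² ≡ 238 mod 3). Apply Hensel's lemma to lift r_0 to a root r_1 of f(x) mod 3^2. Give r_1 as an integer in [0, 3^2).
r_1 = 7 (mod 9)

Hensel's recurrence: r_{i+1} = r_i − f(r_i)·(f′(r_i))^{-1} mod 3^{i+2}, with f′(x) = 2x. Iterate:
  r_0 = 1 (mod 3)
  r_1 = 7 (mod 9)
Final: r_1 = 7, and one checks f(r_1) ≡ 0 mod 3^2.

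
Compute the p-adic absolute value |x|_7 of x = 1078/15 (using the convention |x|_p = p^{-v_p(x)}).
|1078/15|_7 = 1/49

Step 1 — compute v_7(x) by factoring powers of 7 out of the numerator and denominator: v_7(1078/15) = 2. Step 2 — apply |x|_p = p^{-v_p(x)} = 7^{-2} = 1/49.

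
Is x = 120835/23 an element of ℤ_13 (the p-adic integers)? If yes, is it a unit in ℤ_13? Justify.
x ∈ ℤ_13 but not a unit; v_13(x) = 3 > 0

ℤ_13 = {x ∈ ℚ_13 : v_13(x) ≥ 0} and ℤ_13^× = {x ∈ ℤ_13 : v_13(x) = 0}. Here v_13(120835/23) = v_13(num) − v_13(den) = 3; compare against these criteria.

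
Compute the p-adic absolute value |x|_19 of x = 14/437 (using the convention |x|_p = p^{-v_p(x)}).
|14/437|_19 = 19

Step 1 — compute v_19(x) by factoring powers of 19 out of the numerator and denominator: v_19(14/437) = -1. Step 2 — apply |x|_p = p^{-v_p(x)} = 19^{1} = 19.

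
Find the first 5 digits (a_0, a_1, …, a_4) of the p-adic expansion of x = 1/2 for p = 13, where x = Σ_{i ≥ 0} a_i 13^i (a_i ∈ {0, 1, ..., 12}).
(a_0, …, a_4) = (7, 6, 6, 6, 6)

v_13(1/2) = 0 (numerator and denominator both coprime to 13), so x ∈ ℤ_13^×. Compute digits iteratively via a_i = x_i mod 13, x_{i+1} = (x_i − a_i)/13, with x_0 = x:
  x_0 = 1/2;  a_0 = 7;  x_1 = (x_0 − 7)/13 = -1/2
  x_1 = -1/2;  a_1 = 6;  x_2 = (x_1 − 6)/13 = -1/2
  x_2 = -1/2;  a_2 = 6;  x_3 = (x_2 − 6)/13 = -1/2
  x_3 = -1/2;  a_3 = 6;  x_4 = (x_3 − 6)/13 = -1/2
  x_4 = -1/2;  a_4 = 6;  x_5 = (x_4 − 6)/13 = -1/2
Digits: (7, 6, 6, 6, 6).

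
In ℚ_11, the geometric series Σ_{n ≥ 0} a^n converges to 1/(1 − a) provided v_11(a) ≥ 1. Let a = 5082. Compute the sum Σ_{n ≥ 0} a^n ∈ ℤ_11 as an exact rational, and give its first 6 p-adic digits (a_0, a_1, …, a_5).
Σ a^n = 1/(1 − a) = -1/5081;  first 6 digits = (1, 0, 9, 3, 4, 6)

v_11(a) = 2 ≥ 1, so the series converges in ℤ_11 to 1/(1 − a) = 1/(1 − 5082) = -1/5081. Expand this rational in ℤ_11: compute digits iteratively via d_i = x_i mod 11, x_{i+1} = (x_i − d_i)/11. The first 6 digits are (1, 0, 9, 3, 4, 6).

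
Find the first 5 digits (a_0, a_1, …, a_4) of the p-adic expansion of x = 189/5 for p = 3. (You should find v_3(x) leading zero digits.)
(a_0, …, a_4) = (0, 0, 0, 2, 1)

v_3(189/5) = 3, so a_0 = ... = a_2 = 0. Factor out: x = 3^3 · u with u = 7/5 a unit in ℤ_3. Expand u iteratively via a_{v+i} = u_i mod 3, u_{i+1} = (u_i − a_{v+i})/3:
  u_0 = 7/5;  a_3 = 2;  u_1 = (u_0 − 2)/3 = -1/5
  u_1 = -1/5;  a_4 = 1;  u_2 = (u_1 − 1)/3 = -2/5
Digits: (0, 0, 0, 2, 1).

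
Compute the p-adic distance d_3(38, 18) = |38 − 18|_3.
d_3(38, 18) = 1

Step 1 — x − y = 38 − 18 = 20. Step 2 — v_3(20) = 0 (factor: 20 = (3^0 · 20); the sign does not affect v_p). Step 3 — |x − y|_3 = 3^{0} = 1.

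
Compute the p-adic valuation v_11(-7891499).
v_11(-7891499) = 5

v_11(n) is the largest exponent k such that 11^k divides n. Factor out: -7891499 = -11^5 · 49. (Sign doesn't affect v_p.) So v_11(-7891499) = 5.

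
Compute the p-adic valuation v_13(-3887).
v_13(-3887) = 2

v_13(n) is the largest exponent k such that 13^k divides n. Factor out: -3887 = -13^2 · 23. (Sign doesn't affect v_p.) So v_13(-3887) = 2.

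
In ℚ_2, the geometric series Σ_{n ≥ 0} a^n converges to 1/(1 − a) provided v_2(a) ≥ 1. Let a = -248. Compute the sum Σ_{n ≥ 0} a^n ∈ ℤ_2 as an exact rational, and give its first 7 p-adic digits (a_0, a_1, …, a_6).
Σ a^n = 1/(1 − a) = 1/249;  first 7 digits = (1, 0, 0, 1, 0, 0, 1)

v_2(a) = 3 ≥ 1, so the series converges in ℤ_2 to 1/(1 − a) = 1/(1 − (-248)) = 1/249. Expand this rational in ℤ_2: compute digits iteratively via d_i = x_i mod 2, x_{i+1} = (x_i − d_i)/2. The first 7 digits are (1, 0, 0, 1, 0, 0, 1).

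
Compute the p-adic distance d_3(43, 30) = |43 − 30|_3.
d_3(43, 30) = 1

Step 1 — x − y = 43 − 30 = 13. Step 2 — v_3(13) = 0 (factor: 13 = (3^0 · 13); the sign does not affect v_p). Step 3 — |x − y|_3 = 3^{0} = 1.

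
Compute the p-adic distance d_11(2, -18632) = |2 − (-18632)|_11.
d_11(2, -18632) = 1/1331

Step 1 — x − y = 2 − (-18632) = 18634. Step 2 — v_11(18634) = 3 (factor: 18634 = (11^3 · 14); the sign does not affect v_p). Step 3 — |x − y|_11 = 11^{-3} = 1/1331.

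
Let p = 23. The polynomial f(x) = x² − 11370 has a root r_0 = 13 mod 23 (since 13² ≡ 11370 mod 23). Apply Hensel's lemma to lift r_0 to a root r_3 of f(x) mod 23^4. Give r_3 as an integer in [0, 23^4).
r_3 = 44656 (mod 279841)

Hensel's recurrence: r_{i+1} = r_i − f(r_i)·(f′(r_i))^{-1} mod 23^{i+2}, with f′(x) = 2x. Iterate:
  r_0 = 13 (mod 23)
  r_1 = 220 (mod 529)
  r_2 = 8155 (mod 12167)
  r_3 = 44656 (mod 279841)
Final: r_3 = 44656, and one checks f(r_3) ≡ 0 mod 23^4.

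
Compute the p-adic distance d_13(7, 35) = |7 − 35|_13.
d_13(7, 35) = 1

Step 1 — x − y = 7 − 35 = -28. Step 2 — v_13(-28) = 0 (factor: -28 = −(13^0 · 28); the sign does not affect v_p). Step 3 — |x − y|_13 = 13^{0} = 1.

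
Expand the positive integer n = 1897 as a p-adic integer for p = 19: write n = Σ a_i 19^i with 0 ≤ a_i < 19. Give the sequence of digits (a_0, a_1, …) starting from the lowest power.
(a_0, a_1, …) = (16, 4, 5)

Repeated division by 19 gives the digits low-to-high: 1897 = 16 + 4·19^1 + 5·19^2. Digit sequence: (16, 4, 5).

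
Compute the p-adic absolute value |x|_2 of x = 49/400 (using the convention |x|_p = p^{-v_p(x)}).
|49/400|_2 = 16

Step 1 — compute v_2(x) by factoring powers of 2 out of the numerator and denominator: v_2(49/400) = -4. Step 2 — apply |x|_p = p^{-v_p(x)} = 2^{4} = 16.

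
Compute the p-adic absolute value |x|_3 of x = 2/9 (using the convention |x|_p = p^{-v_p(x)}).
|2/9|_3 = 9

Step 1 — compute v_3(x) by factoring powers of 3 out of the numerator and denominator: v_3(2/9) = -2. Step 2 — apply |x|_p = p^{-v_p(x)} = 3^{2} = 9.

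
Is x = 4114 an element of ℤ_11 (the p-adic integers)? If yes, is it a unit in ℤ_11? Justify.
x ∈ ℤ_11 but not a unit; v_11(x) = 2 > 0

ℤ_11 = {x ∈ ℚ_11 : v_11(x) ≥ 0} and ℤ_11^× = {x ∈ ℤ_11 : v_11(x) = 0}. Here v_11(4114) = v_11(num) − v_11(den) = 2; compare against these criteria.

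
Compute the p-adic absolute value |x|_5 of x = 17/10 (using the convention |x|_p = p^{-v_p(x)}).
|17/10|_5 = 5

Step 1 — compute v_5(x) by factoring powers of 5 out of the numerator and denominator: v_5(17/10) = -1. Step 2 — apply |x|_p = p^{-v_p(x)} = 5^{1} = 5.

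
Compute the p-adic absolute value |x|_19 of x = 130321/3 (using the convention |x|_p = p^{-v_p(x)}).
|130321/3|_19 = 1/130321

Step 1 — compute v_19(x) by factoring powers of 19 out of the numerator and denominator: v_19(130321/3) = 4. Step 2 — apply |x|_p = p^{-v_p(x)} = 19^{-4} = 1/130321.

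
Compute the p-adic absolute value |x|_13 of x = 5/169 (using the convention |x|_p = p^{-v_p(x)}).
|5/169|_13 = 169

Step 1 — compute v_13(x) by factoring powers of 13 out of the numerator and denominator: v_13(5/169) = -2. Step 2 — apply |x|_p = p^{-v_p(x)} = 13^{2} = 169.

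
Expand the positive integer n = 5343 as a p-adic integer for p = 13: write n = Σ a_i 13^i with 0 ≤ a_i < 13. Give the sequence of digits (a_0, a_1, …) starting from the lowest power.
(a_0, a_1, …) = (0, 8, 5, 2)

Repeated division by 13 gives the digits low-to-high: 5343 = 8·13^1 + 5·13^2 + 2·13^3. Digit sequence: (0, 8, 5, 2).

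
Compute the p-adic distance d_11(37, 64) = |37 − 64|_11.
d_11(37, 64) = 1

Step 1 — x − y = 37 − 64 = -27. Step 2 — v_11(-27) = 0 (factor: -27 = −(11^0 · 27); the sign does not affect v_p). Step 3 — |x − y|_11 = 11^{0} = 1.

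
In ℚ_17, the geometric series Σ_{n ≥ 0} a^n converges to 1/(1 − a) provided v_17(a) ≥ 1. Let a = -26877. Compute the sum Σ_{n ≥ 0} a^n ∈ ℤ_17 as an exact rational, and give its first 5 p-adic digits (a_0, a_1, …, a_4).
Σ a^n = 1/(1 − a) = 1/26878;  first 5 digits = (1, 0, 9, 11, 12)

v_17(a) = 2 ≥ 1, so the series converges in ℤ_17 to 1/(1 − a) = 1/(1 − (-26877)) = 1/26878. Expand this rational in ℤ_17: compute digits iteratively via d_i = x_i mod 17, x_{i+1} = (x_i − d_i)/17. The first 5 digits are (1, 0, 9, 11, 12).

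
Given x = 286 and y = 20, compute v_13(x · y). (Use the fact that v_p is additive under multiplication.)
v_13(5720) = 1

v_p(x) = 1 (factor: 286 = 13^1 · 22); v_p(y) = 0 (factor: 20 = 13^0 · 20). Additivity: v_p(xy) = v_p(x) + v_p(y) = 1 + 0 = 1. (Direct check: xy = 5720 = 13^1 · (440).)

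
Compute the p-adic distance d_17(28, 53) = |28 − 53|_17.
d_17(28, 53) = 1

Step 1 — x − y = 28 − 53 = -25. Step 2 — v_17(-25) = 0 (factor: -25 = −(17^0 · 25); the sign does not affect v_p). Step 3 — |x − y|_17 = 17^{0} = 1.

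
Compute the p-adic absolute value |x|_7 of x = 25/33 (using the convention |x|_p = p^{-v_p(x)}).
|25/33|_7 = 1

Step 1 — compute v_7(x) by factoring powers of 7 out of the numerator and denominator: v_7(25/33) = 0. Step 2 — apply |x|_p = p^{-v_p(x)} = 7^{0} = 1.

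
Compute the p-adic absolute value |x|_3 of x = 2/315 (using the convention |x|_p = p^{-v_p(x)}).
|2/315|_3 = 9

Step 1 — compute v_3(x) by factoring powers of 3 out of the numerator and denominator: v_3(2/315) = -2. Step 2 — apply |x|_p = p^{-v_p(x)} = 3^{2} = 9.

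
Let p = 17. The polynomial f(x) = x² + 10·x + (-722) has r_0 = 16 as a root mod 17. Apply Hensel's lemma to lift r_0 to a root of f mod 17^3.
r_2 = 3739 (mod 4913)

Hensel: r_{i+1} = r_i − f(r_i)·(f′(r_i))^{-1} mod 17^{i+2}, f′(x) = 2x + 10. Iterate:
  r_0 = 16 (mod 17)
  r_1 = 271 (mod 289)
  r_2 = 3739 (mod 4913)
Final: r = 3739 satisfies f(r) ≡ 0 mod 17^3.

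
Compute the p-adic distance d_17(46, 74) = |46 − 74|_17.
d_17(46, 74) = 1

Step 1 — x − y = 46 − 74 = -28. Step 2 — v_17(-28) = 0 (factor: -28 = −(17^0 · 28); the sign does not affect v_p). Step 3 — |x − y|_17 = 17^{0} = 1.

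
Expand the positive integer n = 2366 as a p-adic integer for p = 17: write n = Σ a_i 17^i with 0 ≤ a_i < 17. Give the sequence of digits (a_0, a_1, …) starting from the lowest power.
(a_0, a_1, …) = (3, 3, 8)

Repeated division by 17 gives the digits low-to-high: 2366 = 3 + 3·17^1 + 8·17^2. Digit sequence: (3, 3, 8).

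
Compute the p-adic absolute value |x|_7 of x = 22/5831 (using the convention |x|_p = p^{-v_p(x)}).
|22/5831|_7 = 343

Step 1 — compute v_7(x) by factoring powers of 7 out of the numerator and denominator: v_7(22/5831) = -3. Step 2 — apply |x|_p = p^{-v_p(x)} = 7^{3} = 343.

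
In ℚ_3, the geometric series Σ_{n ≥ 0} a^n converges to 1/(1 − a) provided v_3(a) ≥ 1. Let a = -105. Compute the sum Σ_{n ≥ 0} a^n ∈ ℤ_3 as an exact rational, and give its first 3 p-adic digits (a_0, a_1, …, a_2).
Σ a^n = 1/(1 − a) = 1/106;  first 3 digits = (1, 1, 1)

v_3(a) = 1 ≥ 1, so the series converges in ℤ_3 to 1/(1 − a) = 1/(1 − (-105)) = 1/106. Expand this rational in ℤ_3: compute digits iteratively via d_i = x_i mod 3, x_{i+1} = (x_i − d_i)/3. The first 3 digits are (1, 1, 1).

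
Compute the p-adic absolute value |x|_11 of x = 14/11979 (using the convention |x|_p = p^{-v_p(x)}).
|14/11979|_11 = 1331

Step 1 — compute v_11(x) by factoring powers of 11 out of the numerator and denominator: v_11(14/11979) = -3. Step 2 — apply |x|_p = p^{-v_p(x)} = 11^{3} = 1331.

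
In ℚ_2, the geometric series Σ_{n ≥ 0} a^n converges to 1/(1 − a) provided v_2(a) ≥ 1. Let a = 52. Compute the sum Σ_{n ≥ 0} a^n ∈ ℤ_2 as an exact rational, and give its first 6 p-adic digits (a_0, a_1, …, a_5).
Σ a^n = 1/(1 − a) = -1/51;  first 6 digits = (1, 0, 1, 0, 0, 0)

v_2(a) = 2 ≥ 1, so the series converges in ℤ_2 to 1/(1 − a) = 1/(1 − 52) = -1/51. Expand this rational in ℤ_2: compute digits iteratively via d_i = x_i mod 2, x_{i+1} = (x_i − d_i)/2. The first 6 digits are (1, 0, 1, 0, 0, 0).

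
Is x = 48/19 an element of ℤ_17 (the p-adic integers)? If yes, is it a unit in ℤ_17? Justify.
x ∈ ℤ_17^× (unit); v_17(x) = 0

ℤ_17 = {x ∈ ℚ_17 : v_17(x) ≥ 0} and ℤ_17^× = {x ∈ ℤ_17 : v_17(x) = 0}. Here v_17(48/19) = v_17(num) − v_17(den) = 0; compare against these criteria.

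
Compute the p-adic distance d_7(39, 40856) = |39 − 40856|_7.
d_7(39, 40856) = 1/2401

Step 1 — x − y = 39 − 40856 = -40817. Step 2 — v_7(-40817) = 4 (factor: -40817 = −(7^4 · 17); the sign does not affect v_p). Step 3 — |x − y|_7 = 7^{-4} = 1/2401.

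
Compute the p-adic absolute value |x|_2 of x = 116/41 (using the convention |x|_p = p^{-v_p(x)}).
|116/41|_2 = 1/4

Step 1 — compute v_2(x) by factoring powers of 2 out of the numerator and denominator: v_2(116/41) = 2. Step 2 — apply |x|_p = p^{-v_p(x)} = 2^{-2} = 1/4.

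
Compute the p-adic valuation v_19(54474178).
v_19(54474178) = 5

v_19(n) is the largest exponent k such that 19^k divides n. Factor out: 54474178 = 19^5 · 22. (Sign doesn't affect v_p.) So v_19(54474178) = 5.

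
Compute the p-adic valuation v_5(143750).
v_5(143750) = 5

v_5(n) is the largest exponent k such that 5^k divides n. Factor out: 143750 = 5^5 · 46. (Sign doesn't affect v_p.) So v_5(143750) = 5.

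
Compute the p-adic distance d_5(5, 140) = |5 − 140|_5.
d_5(5, 140) = 1/5

Step 1 — x − y = 5 − 140 = -135. Step 2 — v_5(-135) = 1 (factor: -135 = −(5^1 · 27); the sign does not affect v_p). Step 3 — |x − y|_5 = 5^{-1} = 1/5.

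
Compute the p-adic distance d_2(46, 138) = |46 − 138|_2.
d_2(46, 138) = 1/4

Step 1 — x − y = 46 − 138 = -92. Step 2 — v_2(-92) = 2 (factor: -92 = −(2^2 · 23); the sign does not affect v_p). Step 3 — |x − y|_2 = 2^{-2} = 1/4.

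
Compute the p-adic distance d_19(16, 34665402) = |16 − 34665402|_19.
d_19(16, 34665402) = 1/2476099

Step 1 — x − y = 16 − 34665402 = -34665386. Step 2 — v_19(-34665386) = 5 (factor: -34665386 = −(19^5 · 14); the sign does not affect v_p). Step 3 — |x − y|_19 = 19^{-5} = 1/2476099.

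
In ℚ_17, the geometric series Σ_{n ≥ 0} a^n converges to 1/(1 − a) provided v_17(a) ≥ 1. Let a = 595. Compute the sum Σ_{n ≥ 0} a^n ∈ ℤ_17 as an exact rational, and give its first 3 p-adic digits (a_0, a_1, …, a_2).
Σ a^n = 1/(1 − a) = -1/594;  first 3 digits = (1, 1, 3)

v_17(a) = 1 ≥ 1, so the series converges in ℤ_17 to 1/(1 − a) = 1/(1 − 595) = -1/594. Expand this rational in ℤ_17: compute digits iteratively via d_i = x_i mod 17, x_{i+1} = (x_i − d_i)/17. The first 3 digits are (1, 1, 3).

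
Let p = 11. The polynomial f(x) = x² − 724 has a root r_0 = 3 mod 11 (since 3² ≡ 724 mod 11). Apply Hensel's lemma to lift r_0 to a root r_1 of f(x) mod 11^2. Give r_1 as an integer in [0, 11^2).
r_1 = 102 (mod 121)

Hensel's recurrence: r_{i+1} = r_i − f(r_i)·(f′(r_i))^{-1} mod 11^{i+2}, with f′(x) = 2x. Iterate:
  r_0 = 3 (mod 11)
  r_1 = 102 (mod 121)
Final: r_1 = 102, and one checks f(r_1) ≡ 0 mod 11^2.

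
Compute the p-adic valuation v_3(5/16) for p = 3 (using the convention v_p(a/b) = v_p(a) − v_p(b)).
v_3(5/16) = 0

Factor powers of 3 from the numerator and denominator of the reduced fraction: 5 = 3^0 · 5 and 16 = 3^0 · 16. Apply v_p(a/b) = v_p(a) − v_p(b): v_3(5/16) = 0 − 0 = 0.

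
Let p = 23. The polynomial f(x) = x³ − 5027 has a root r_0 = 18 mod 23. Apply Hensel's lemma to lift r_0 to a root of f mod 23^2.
r_1 = 501 (mod 529)

Hensel: r_{i+1} = r_i − f(r_i)/f′(r_i) mod 23^{i+2}, where f′(x) = 3x². Iterate:
  r_0 = 18 (mod 23)
  r_1 = 501 (mod 529)
Final: r = 501 with f(r) ≡ 0 mod 23^2.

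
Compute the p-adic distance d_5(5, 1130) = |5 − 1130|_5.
d_5(5, 1130) = 1/125

Step 1 — x − y = 5 − 1130 = -1125. Step 2 — v_5(-1125) = 3 (factor: -1125 = −(5^3 · 9); the sign does not affect v_p). Step 3 — |x − y|_5 = 5^{-3} = 1/125.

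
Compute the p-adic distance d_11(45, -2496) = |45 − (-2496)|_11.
d_11(45, -2496) = 1/121

Step 1 — x − y = 45 − (-2496) = 2541. Step 2 — v_11(2541) = 2 (factor: 2541 = (11^2 · 21); the sign does not affect v_p). Step 3 — |x − y|_11 = 11^{-2} = 1/121.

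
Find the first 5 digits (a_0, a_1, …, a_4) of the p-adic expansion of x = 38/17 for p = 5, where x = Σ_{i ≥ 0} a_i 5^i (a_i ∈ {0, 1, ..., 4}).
(a_0, …, a_4) = (4, 2, 1, 0, 2)

v_5(38/17) = 0 (numerator and denominator both coprime to 5), so x ∈ ℤ_5^×. Compute digits iteratively via a_i = x_i mod 5, x_{i+1} = (x_i − a_i)/5, with x_0 = x:
  x_0 = 38/17;  a_0 = 4;  x_1 = (x_0 − 4)/5 = -6/17
  x_1 = -6/17;  a_1 = 2;  x_2 = (x_1 − 2)/5 = -8/17
  x_2 = -8/17;  a_2 = 1;  x_3 = (x_2 − 1)/5 = -5/17
  x_3 = -5/17;  a_3 = 0;  x_4 = (x_3 − 0)/5 = -1/17
  x_4 = -1/17;  a_4 = 2;  x_5 = (x_4 − 2)/5 = -7/17
Digits: (4, 2, 1, 0, 2).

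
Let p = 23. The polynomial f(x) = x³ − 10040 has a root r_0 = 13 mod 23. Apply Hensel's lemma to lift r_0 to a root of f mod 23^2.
r_1 = 450 (mod 529)

Hensel: r_{i+1} = r_i − f(r_i)/f′(r_i) mod 23^{i+2}, where f′(x) = 3x². Iterate:
  r_0 = 13 (mod 23)
  r_1 = 450 (mod 529)
Final: r = 450 with f(r) ≡ 0 mod 23^2.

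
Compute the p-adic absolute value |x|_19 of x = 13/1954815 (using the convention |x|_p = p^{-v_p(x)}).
|13/1954815|_19 = 130321

Step 1 — compute v_19(x) by factoring powers of 19 out of the numerator and denominator: v_19(13/1954815) = -4. Step 2 — apply |x|_p = p^{-v_p(x)} = 19^{4} = 130321.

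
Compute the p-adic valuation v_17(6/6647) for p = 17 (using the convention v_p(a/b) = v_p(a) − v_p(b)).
v_17(6/6647) = -2

Factor powers of 17 from the numerator and denominator of the reduced fraction: 6 = 17^0 · 6 and 6647 = 17^2 · 23. Apply v_p(a/b) = v_p(a) − v_p(b): v_17(6/6647) = 0 − 2 = -2.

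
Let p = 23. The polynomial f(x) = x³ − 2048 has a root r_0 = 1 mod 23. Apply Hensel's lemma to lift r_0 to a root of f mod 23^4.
r_3 = 198882 (mod 279841)

Hensel: r_{i+1} = r_i − f(r_i)/f′(r_i) mod 23^{i+2}, where f′(x) = 3x². Iterate:
  r_0 = 1 (mod 23)
  r_1 = 507 (mod 529)
  r_2 = 4210 (mod 12167)
  r_3 = 198882 (mod 279841)
Final: r = 198882 with f(r) ≡ 0 mod 23^4.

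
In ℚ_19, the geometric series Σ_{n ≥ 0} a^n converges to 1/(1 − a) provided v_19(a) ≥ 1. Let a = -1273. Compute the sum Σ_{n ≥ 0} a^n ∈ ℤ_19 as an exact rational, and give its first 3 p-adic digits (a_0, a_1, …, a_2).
Σ a^n = 1/(1 − a) = 1/1274;  first 3 digits = (1, 9, 1)

v_19(a) = 1 ≥ 1, so the series converges in ℤ_19 to 1/(1 − a) = 1/(1 − (-1273)) = 1/1274. Expand this rational in ℤ_19: compute digits iteratively via d_i = x_i mod 19, x_{i+1} = (x_i − d_i)/19. The first 3 digits are (1, 9, 1).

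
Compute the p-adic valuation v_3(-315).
v_3(-315) = 2

v_3(n) is the largest exponent k such that 3^k divides n. Factor out: -315 = -3^2 · 35. (Sign doesn't affect v_p.) So v_3(-315) = 2.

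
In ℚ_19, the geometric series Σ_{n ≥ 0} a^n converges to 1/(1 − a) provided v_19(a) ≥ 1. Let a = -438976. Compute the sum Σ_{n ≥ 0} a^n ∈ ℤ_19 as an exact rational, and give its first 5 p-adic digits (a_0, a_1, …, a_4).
Σ a^n = 1/(1 − a) = 1/438977;  first 5 digits = (1, 0, 0, 12, 15)

v_19(a) = 3 ≥ 1, so the series converges in ℤ_19 to 1/(1 − a) = 1/(1 − (-438976)) = 1/438977. Expand this rational in ℤ_19: compute digits iteratively via d_i = x_i mod 19, x_{i+1} = (x_i − d_i)/19. The first 5 digits are (1, 0, 0, 12, 15).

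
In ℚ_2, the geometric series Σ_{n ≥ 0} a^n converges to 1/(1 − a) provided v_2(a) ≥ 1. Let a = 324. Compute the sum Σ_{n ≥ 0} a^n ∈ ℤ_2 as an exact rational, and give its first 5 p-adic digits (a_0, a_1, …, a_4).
Σ a^n = 1/(1 − a) = -1/323;  first 5 digits = (1, 0, 1, 0, 1)

v_2(a) = 2 ≥ 1, so the series converges in ℤ_2 to 1/(1 − a) = 1/(1 − 324) = -1/323. Expand this rational in ℤ_2: compute digits iteratively via d_i = x_i mod 2, x_{i+1} = (x_i − d_i)/2. The first 5 digits are (1, 0, 1, 0, 1).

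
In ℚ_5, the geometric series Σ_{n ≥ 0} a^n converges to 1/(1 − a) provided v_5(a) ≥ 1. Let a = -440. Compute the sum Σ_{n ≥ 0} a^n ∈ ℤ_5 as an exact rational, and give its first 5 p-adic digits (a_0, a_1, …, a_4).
Σ a^n = 1/(1 − a) = 1/441;  first 5 digits = (1, 2, 1, 3, 0)

v_5(a) = 1 ≥ 1, so the series converges in ℤ_5 to 1/(1 − a) = 1/(1 − (-440)) = 1/441. Expand this rational in ℤ_5: compute digits iteratively via d_i = x_i mod 5, x_{i+1} = (x_i − d_i)/5. The first 5 digits are (1, 2, 1, 3, 0).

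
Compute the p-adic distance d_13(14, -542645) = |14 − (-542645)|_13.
d_13(14, -542645) = 1/28561

Step 1 — x − y = 14 − (-542645) = 542659. Step 2 — v_13(542659) = 4 (factor: 542659 = (13^4 · 19); the sign does not affect v_p). Step 3 — |x − y|_13 = 13^{-4} = 1/28561.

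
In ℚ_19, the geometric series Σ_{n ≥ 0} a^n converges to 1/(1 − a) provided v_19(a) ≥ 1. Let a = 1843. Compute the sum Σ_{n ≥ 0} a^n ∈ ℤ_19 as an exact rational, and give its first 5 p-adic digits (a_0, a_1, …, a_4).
Σ a^n = 1/(1 − a) = -1/1842;  first 5 digits = (1, 2, 9, 9, 7)

v_19(a) = 1 ≥ 1, so the series converges in ℤ_19 to 1/(1 − a) = 1/(1 − 1843) = -1/1842. Expand this rational in ℤ_19: compute digits iteratively via d_i = x_i mod 19, x_{i+1} = (x_i − d_i)/19. The first 5 digits are (1, 2, 9, 9, 7).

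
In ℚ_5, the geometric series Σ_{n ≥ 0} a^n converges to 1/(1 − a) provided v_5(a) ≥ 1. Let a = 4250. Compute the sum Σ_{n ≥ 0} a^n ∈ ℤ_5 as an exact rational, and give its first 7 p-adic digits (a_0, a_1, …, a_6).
Σ a^n = 1/(1 − a) = -1/4249;  first 7 digits = (1, 0, 0, 4, 1, 1, 1)

v_5(a) = 3 ≥ 1, so the series converges in ℤ_5 to 1/(1 − a) = 1/(1 − 4250) = -1/4249. Expand this rational in ℤ_5: compute digits iteratively via d_i = x_i mod 5, x_{i+1} = (x_i − d_i)/5. The first 7 digits are (1, 0, 0, 4, 1, 1, 1).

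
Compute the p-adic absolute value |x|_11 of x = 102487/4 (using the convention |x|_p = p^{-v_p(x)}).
|102487/4|_11 = 1/14641

Step 1 — compute v_11(x) by factoring powers of 11 out of the numerator and denominator: v_11(102487/4) = 4. Step 2 — apply |x|_p = p^{-v_p(x)} = 11^{-4} = 1/14641.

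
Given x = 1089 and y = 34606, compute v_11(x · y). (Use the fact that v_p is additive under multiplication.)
v_11(37685934) = 5

v_p(x) = 2 (factor: 1089 = 11^2 · 9); v_p(y) = 3 (factor: 34606 = 11^3 · 26). Additivity: v_p(xy) = v_p(x) + v_p(y) = 2 + 3 = 5. (Direct check: xy = 37685934 = 11^5 · (234).)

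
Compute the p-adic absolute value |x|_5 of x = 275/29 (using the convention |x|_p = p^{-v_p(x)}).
|275/29|_5 = 1/25

Step 1 — compute v_5(x) by factoring powers of 5 out of the numerator and denominator: v_5(275/29) = 2. Step 2 — apply |x|_p = p^{-v_p(x)} = 5^{-2} = 1/25.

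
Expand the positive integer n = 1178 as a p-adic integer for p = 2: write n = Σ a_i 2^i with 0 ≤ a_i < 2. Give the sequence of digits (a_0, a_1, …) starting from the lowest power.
(a_0, a_1, …) = (0, 1, 0, 1, 1, 0, 0, 1, 0, 0, 1)

Repeated division by 2 gives the digits low-to-high: 1178 = 1·2^1 + 1·2^3 + 1·2^4 + 1·2^7 + 1·2^10. Digit sequence: (0, 1, 0, 1, 1, 0, 0, 1, 0, 0, 1).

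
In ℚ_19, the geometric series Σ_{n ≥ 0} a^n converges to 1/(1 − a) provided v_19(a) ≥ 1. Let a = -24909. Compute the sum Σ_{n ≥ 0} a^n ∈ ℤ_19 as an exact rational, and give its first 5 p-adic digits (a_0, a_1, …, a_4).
Σ a^n = 1/(1 − a) = 1/24910;  first 5 digits = (1, 0, 7, 15, 10)

v_19(a) = 2 ≥ 1, so the series converges in ℤ_19 to 1/(1 − a) = 1/(1 − (-24909)) = 1/24910. Expand this rational in ℤ_19: compute digits iteratively via d_i = x_i mod 19, x_{i+1} = (x_i − d_i)/19. The first 5 digits are (1, 0, 7, 15, 10).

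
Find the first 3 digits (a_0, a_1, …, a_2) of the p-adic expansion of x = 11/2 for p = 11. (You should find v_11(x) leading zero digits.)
(a_0, …, a_2) = (0, 6, 5)

v_11(11/2) = 1, so a_0 = ... = a_0 = 0. Factor out: x = 11^1 · u with u = 1/2 a unit in ℤ_11. Expand u iteratively via a_{v+i} = u_i mod 11, u_{i+1} = (u_i − a_{v+i})/11:
  u_0 = 1/2;  a_1 = 6;  u_1 = (u_0 − 6)/11 = -1/2
  u_1 = -1/2;  a_2 = 5;  u_2 = (u_1 − 5)/11 = -1/2
Digits: (0, 6, 5).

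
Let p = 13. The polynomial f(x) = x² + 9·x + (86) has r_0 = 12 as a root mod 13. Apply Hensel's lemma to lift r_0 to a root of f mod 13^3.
r_2 = 1533 (mod 2197)

Hensel: r_{i+1} = r_i − f(r_i)·(f′(r_i))^{-1} mod 13^{i+2}, f′(x) = 2x + 9. Iterate:
  r_0 = 12 (mod 13)
  r_1 = 12 (mod 169)
  r_2 = 1533 (mod 2197)
Final: r = 1533 satisfies f(r) ≡ 0 mod 13^3.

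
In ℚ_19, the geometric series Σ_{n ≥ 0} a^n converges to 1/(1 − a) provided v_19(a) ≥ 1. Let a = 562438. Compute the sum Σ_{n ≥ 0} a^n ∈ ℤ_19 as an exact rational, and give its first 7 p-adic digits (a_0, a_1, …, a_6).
Σ a^n = 1/(1 − a) = -1/562437;  first 7 digits = (1, 0, 0, 6, 4, 0, 17)

v_19(a) = 3 ≥ 1, so the series converges in ℤ_19 to 1/(1 − a) = 1/(1 − 562438) = -1/562437. Expand this rational in ℤ_19: compute digits iteratively via d_i = x_i mod 19, x_{i+1} = (x_i − d_i)/19. The first 7 digits are (1, 0, 0, 6, 4, 0, 17).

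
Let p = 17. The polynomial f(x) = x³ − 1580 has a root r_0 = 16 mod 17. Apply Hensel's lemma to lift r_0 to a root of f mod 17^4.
r_3 = 57170 (mod 83521)

Hensel: r_{i+1} = r_i − f(r_i)/f′(r_i) mod 17^{i+2}, where f′(x) = 3x². Iterate:
  r_0 = 16 (mod 17)
  r_1 = 237 (mod 289)
  r_2 = 3127 (mod 4913)
  r_3 = 57170 (mod 83521)
Final: r = 57170 with f(r) ≡ 0 mod 17^4.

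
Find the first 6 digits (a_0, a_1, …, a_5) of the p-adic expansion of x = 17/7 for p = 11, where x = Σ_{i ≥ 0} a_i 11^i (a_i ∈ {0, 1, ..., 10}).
(a_0, …, a_5) = (4, 3, 6, 1, 3, 6)

v_11(17/7) = 0 (numerator and denominator both coprime to 11), so x ∈ ℤ_11^×. Compute digits iteratively via a_i = x_i mod 11, x_{i+1} = (x_i − a_i)/11, with x_0 = x:
  x_0 = 17/7;  a_0 = 4;  x_1 = (x_0 − 4)/11 = -1/7
  x_1 = -1/7;  a_1 = 3;  x_2 = (x_1 − 3)/11 = -2/7
  x_2 = -2/7;  a_2 = 6;  x_3 = (x_2 − 6)/11 = -4/7
  x_3 = -4/7;  a_3 = 1;  x_4 = (x_3 − 1)/11 = -1/7
  x_4 = -1/7;  a_4 = 3;  x_5 = (x_4 − 3)/11 = -2/7
  x_5 = -2/7;  a_5 = 6;  x_6 = (x_5 − 6)/11 = -4/7
Digits: (4, 3, 6, 1, 3, 6).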